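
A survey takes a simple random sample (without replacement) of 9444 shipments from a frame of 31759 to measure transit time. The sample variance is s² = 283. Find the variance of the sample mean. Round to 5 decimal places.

0.02106

Under SRS without replacement, Var(ȳ) = (1 − f)·s²/n with f = n/N = 9444/31759 = 0.29736453.
Var(ȳ) = (1 − 0.29736453)·283/9444 = 0.70263547·0.029966116 = 0.021055256.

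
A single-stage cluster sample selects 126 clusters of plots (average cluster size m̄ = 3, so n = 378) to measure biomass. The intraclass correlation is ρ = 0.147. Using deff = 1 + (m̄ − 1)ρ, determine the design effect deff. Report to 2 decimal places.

1.29

deff = 1 + (3 − 1)·0.147 = 1 + 0.294 = 1.294.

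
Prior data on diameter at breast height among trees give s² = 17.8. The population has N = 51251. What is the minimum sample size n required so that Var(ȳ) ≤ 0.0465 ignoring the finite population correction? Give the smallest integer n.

Without fpc, n₀ = s²/D = 17.8/0.0465 = 382.7957.
Rounding up, n = 383.

383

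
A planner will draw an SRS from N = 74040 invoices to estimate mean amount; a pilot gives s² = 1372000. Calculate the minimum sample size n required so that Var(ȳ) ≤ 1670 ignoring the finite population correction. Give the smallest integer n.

Without fpc, n₀ = s²/D = 1372000/1670 = 821.5569.
Rounding up, n = 822.

822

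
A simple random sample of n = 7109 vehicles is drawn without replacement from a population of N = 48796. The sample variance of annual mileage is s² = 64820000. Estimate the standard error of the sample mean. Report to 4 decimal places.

88.2589

Under SRS without replacement, Var(ȳ) = (1 − f)·s²/n with f = n/N = 7109/48796 = 0.14568817.
Var(ȳ) = (1 − 0.14568817)·64820000/7109 = 0.85431183·9118.0194 = 7789.6318.
SE(ȳ) = √(7789.6318) = 88.2589.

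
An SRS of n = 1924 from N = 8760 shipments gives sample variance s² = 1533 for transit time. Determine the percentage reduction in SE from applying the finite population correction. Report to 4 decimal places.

f = n/N = 1924/8760 = 0.21963470.
SE_no-fpc = √(s²/n) = 0.89262397; SE_fpc = √((1−f)s²/n) = 0.78852872.
Ratio = √(1−f) = 0.88338287. Reduction = 100·(1 − 0.88338287) = 11.6617%.

11.6617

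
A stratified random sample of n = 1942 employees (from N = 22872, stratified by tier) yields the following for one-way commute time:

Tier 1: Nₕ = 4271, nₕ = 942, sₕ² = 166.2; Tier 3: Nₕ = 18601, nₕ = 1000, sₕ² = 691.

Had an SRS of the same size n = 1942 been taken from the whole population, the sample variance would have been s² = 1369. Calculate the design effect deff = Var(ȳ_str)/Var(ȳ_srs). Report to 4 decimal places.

Var(ȳ_str) = Σ Wₕ²(1−fₕ)sₕ²/nₕ with Wₕ = Nₕ/22872:
  Tier 1: (4271/22872)²·(1−942/4271)·166.2/942 = 0.0047952936
  Tier 3: (18601/22872)²·(1−1000/18601)·691/1000 = 0.43245747
  → Var(ȳ_str) = 0.43725276.
Var(ȳ_srs) = (1 − 1942/22872)·1369/1942 = 0.64508851.
deff = 0.43725276 / 0.64508851 = 0.6778.

0.6778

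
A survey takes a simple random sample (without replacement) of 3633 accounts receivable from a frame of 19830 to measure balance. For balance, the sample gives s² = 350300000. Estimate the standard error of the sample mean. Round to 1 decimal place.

280.6

Under SRS without replacement, Var(ȳ) = (1 − f)·s²/n with f = n/N = 3633/19830 = 0.18320726.
Var(ȳ) = (1 − 0.18320726)·350300000/3633 = 0.81679274·96421.69 = 78756.536.
SE(ȳ) = √(78756.536) = 280.6.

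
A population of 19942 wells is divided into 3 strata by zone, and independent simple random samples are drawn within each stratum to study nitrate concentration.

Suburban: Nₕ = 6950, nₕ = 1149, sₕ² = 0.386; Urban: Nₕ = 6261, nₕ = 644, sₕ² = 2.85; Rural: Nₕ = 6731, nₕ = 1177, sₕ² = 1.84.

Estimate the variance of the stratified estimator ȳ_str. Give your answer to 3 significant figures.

Var(ȳ_str) = Σₕ Wₕ²(1 − fₕ)sₕ²/nₕ with Wₕ = Nₕ/N, N = 19942.
Suburban: Wₕ = 0.34851068; term = 0.34851068²·(1 − 0.16532374)·0.386/1149 = 3.4057873 × 10^-5.
Urban: Wₕ = 0.31396049; term = 0.31396049²·(1 − 0.10285897)·2.85/644 = 3.9135393 × 10^-4.
Rural: Wₕ = 0.33752883; term = 0.33752883²·(1 − 0.17486258)·1.84/1177 = 1.469567 × 10^-4.
Sum = 5.723685 × 10^-4.

5.72 × 10^-4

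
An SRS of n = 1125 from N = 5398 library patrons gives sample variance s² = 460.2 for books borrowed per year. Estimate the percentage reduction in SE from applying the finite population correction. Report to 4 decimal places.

f = n/N = 1125/5398 = 0.20841052.
SE_no-fpc = √(s²/n) = 0.6395832; SE_fpc = √((1−f)s²/n) = 0.56904558.
Ratio = √(1−f) = 0.88971314. Reduction = 100·(1 − 0.88971314) = 11.0287%.

11.0287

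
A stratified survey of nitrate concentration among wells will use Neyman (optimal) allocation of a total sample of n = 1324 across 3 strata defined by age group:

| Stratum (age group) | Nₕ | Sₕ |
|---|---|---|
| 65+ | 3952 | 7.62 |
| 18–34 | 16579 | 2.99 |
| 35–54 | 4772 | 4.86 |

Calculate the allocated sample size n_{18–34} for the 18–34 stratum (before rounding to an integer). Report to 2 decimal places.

637.97

Neyman allocation: nₕ = n·NₕSₕ / Σⱼ NⱼSⱼ.
Σ NⱼSⱼ = 3952·7.62 + 16579·2.99 + 4772·4.86 = 102877.37.
n_{18–34} = 1324·16579·2.99 / 102877.37 = 637.97.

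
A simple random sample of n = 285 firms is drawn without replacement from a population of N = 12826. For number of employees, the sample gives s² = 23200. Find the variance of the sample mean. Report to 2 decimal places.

79.59

Under SRS without replacement, Var(ȳ) = (1 − f)·s²/n with f = n/N = 285/12826 = 0.02222049.
Var(ȳ) = (1 − 0.02222049)·23200/285 = 0.97777951·81.403509 = 79.594683.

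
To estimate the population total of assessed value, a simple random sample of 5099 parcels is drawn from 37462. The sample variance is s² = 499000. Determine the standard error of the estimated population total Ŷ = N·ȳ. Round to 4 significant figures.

344500

Var(Ŷ) = N²·Var(ȳ) = N²·(1 − n/N)·s²/n.
f = 5099/37462 = 0.13611126; Var(ȳ) = 0.86388874·499000/5099 = 84.542162.
Var(Ŷ) = 37462² · 84.542162 = 1.1864659 × 10^11.
SE(Ŷ) = √(1.1864659 × 10^11) = 344500.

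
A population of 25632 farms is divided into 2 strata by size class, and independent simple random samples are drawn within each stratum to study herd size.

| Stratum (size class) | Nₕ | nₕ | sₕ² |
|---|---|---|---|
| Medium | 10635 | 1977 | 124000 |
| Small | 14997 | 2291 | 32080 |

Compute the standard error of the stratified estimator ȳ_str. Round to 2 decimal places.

Var(ȳ_str) = Σₕ Wₕ²(1 − fₕ)sₕ²/nₕ with Wₕ = Nₕ/N, N = 25632.
Medium: Wₕ = 0.41491105; term = 0.41491105²·(1 − 0.18589563)·124000/1977 = 8.7903284.
Small: Wₕ = 0.58508895; term = 0.58508895²·(1 − 0.15276389)·32080/2291 = 4.0612294.
Sum = 12.851558.
SE = √(12.851558) = 3.58.

3.58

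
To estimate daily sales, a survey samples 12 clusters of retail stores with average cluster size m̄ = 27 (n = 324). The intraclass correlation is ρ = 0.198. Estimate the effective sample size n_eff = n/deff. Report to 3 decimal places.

52.700

deff = 1 + (27 − 1)·0.198 = 1 + 5.148 = 6.148.
n_eff = 324 / 6.148 = 52.700.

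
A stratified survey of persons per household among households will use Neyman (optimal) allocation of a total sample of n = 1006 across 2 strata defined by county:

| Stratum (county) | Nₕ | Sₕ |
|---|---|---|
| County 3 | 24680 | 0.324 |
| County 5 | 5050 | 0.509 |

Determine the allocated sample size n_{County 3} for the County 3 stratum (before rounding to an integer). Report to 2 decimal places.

Neyman allocation: nₕ = n·NₕSₕ / Σⱼ NⱼSⱼ.
Σ NⱼSⱼ = 24680·0.324 + 5050·0.509 = 10566.77.
n_{County 3} = 1006·24680·0.324 / 10566.77 = 761.28.

761.28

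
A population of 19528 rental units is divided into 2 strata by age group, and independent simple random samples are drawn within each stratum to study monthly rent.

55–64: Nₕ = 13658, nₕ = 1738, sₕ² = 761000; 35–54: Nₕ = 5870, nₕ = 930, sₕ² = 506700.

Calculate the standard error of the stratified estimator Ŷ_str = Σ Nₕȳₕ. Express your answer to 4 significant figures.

295100

Var(Ŷ_str) = Σₕ Nₕ²(1 − fₕ)sₕ²/nₕ.
55–64: 13658²·(1 − 1738/13658)·761000/1738 = 7.1285016 × 10^10.
35–54: 5870²·(1 − 930/5870)·506700/930 = 1.5799124 × 10^10.
Sum = 8.708414 × 10^10.
SE = √(8.708414 × 10^10) = 295100.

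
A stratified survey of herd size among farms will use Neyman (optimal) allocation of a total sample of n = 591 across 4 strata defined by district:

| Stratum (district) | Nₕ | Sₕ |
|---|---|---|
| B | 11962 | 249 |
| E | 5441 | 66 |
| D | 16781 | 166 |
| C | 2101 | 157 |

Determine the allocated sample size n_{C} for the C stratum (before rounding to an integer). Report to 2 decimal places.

30.21

Neyman allocation: nₕ = n·NₕSₕ / Σⱼ NⱼSⱼ.
Σ NⱼSⱼ = 11962·249 + 5441·66 + 16781·166 + 2101·157 = 6.453147 × 10^6.
n_{C} = 591·2101·157 / (6.453147 × 10^6) = 30.21.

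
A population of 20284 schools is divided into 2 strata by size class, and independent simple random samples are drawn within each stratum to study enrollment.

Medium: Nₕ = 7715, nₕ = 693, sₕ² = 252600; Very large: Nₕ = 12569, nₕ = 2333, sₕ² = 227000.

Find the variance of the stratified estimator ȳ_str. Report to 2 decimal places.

78.42

Var(ȳ_str) = Σₕ Wₕ²(1 − fₕ)sₕ²/nₕ with Wₕ = Nₕ/N, N = 20284.
Medium: Wₕ = 0.38034904; term = 0.38034904²·(1 − 0.08982502)·252600/693 = 47.9943.
Very large: Wₕ = 0.61965096; term = 0.61965096²·(1 − 0.18561540)·227000/2333 = 30.425303.
Sum = 78.419603.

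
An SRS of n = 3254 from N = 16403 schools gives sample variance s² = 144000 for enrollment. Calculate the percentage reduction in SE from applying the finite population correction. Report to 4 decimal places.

f = n/N = 3254/16403 = 0.19837835.
SE_no-fpc = √(s²/n) = 6.6523099; SE_fpc = √((1−f)s²/n) = 5.9560343.
Ratio = √(1−f) = 0.89533326. Reduction = 100·(1 − 0.89533326) = 10.4667%.

10.4667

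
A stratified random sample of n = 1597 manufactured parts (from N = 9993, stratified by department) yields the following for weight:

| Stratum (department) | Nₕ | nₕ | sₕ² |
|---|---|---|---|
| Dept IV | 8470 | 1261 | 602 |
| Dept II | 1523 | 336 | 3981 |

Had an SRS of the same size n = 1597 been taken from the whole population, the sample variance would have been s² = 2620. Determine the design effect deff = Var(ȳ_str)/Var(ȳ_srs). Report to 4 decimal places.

0.3674

Var(ȳ_str) = Σ Wₕ²(1−fₕ)sₕ²/nₕ with Wₕ = Nₕ/9993:
  Dept IV: (8470/9993)²·(1−1261/8470)·602/1261 = 0.29190939
  Dept II: (1523/9993)²·(1−336/1523)·3981/336 = 0.21449232
  → Var(ȳ_str) = 0.50640171.
Var(ȳ_srs) = (1 − 1597/9993)·2620/1597 = 1.3783926.
deff = 0.50640171 / 1.3783926 = 0.3674.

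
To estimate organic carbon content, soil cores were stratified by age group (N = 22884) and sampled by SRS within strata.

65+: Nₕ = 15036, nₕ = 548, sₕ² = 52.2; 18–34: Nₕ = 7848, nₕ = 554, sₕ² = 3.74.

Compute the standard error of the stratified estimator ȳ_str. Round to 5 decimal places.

0.20090

Var(ȳ_str) = Σₕ Wₕ²(1 − fₕ)sₕ²/nₕ with Wₕ = Nₕ/N, N = 22884.
65+: Wₕ = 0.65705296; term = 0.65705296²·(1 − 0.03644586)·52.2/548 = 0.039624776.
18–34: Wₕ = 0.34294704; term = 0.34294704²·(1 − 0.07059123)·3.74/554 = 7.3794282 × 10^-4.
Sum = 0.040362719.
SE = √(0.040362719) = 0.20090.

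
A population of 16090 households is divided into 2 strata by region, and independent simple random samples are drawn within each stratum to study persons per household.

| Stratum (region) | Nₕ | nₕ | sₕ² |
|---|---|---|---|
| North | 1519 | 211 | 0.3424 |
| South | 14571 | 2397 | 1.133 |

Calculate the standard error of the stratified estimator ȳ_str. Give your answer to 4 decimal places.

Var(ȳ_str) = Σₕ Wₕ²(1 − fₕ)sₕ²/nₕ with Wₕ = Nₕ/N, N = 16090.
North: Wₕ = 0.09440646; term = 0.09440646²·(1 − 0.13890718)·0.3424/211 = 1.2453882 × 10^-5.
South: Wₕ = 0.90559354; term = 0.90559354²·(1 − 0.16450484)·1.133/2397 = 3.2387128 × 10^-4.
Sum = 3.3632516 × 10^-4.
SE = √(3.3632516 × 10^-4) = 0.0183.

0.0183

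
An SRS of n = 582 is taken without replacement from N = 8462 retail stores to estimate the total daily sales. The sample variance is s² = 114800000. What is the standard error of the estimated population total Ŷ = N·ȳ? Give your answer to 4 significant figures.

3.627 × 10^6

Var(Ŷ) = N²·Var(ȳ) = N²·(1 − n/N)·s²/n.
f = 582/8462 = 0.06877807; Var(ȳ) = 0.93122193·114800000/582 = 183684.33.
Var(Ŷ) = 8462² · 183684.33 = 1.3152798 × 10^13.
SE(Ŷ) = √(1.3152798 × 10^13) = 3.627 × 10^6.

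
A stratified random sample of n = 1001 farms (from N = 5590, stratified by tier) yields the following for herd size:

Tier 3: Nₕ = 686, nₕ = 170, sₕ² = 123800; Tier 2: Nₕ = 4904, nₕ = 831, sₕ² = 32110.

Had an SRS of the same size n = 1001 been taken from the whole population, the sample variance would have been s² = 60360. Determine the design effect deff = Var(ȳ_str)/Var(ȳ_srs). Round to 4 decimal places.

Var(ȳ_str) = Σ Wₕ²(1−fₕ)sₕ²/nₕ with Wₕ = Nₕ/5590:
  Tier 3: (686/5590)²·(1−170/686)·123800/170 = 8.2493917
  Tier 2: (4904/5590)²·(1−831/4904)·32110/831 = 24.699066
  → Var(ȳ_str) = 32.948458.
Var(ȳ_srs) = (1 − 1001/5590)·60360/1001 = 49.501847.
deff = 32.948458 / 49.501847 = 0.6656.

0.6656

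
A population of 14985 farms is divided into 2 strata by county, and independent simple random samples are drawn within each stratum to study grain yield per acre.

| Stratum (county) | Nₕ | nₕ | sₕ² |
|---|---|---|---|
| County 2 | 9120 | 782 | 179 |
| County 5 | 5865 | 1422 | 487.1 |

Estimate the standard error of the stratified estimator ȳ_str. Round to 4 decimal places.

0.3424

Var(ȳ_str) = Σₕ Wₕ²(1 − fₕ)sₕ²/nₕ with Wₕ = Nₕ/N, N = 14985.
County 2: Wₕ = 0.60860861; term = 0.60860861²·(1 − 0.08574561)·179/782 = 0.077515671.
County 5: Wₕ = 0.39139139; term = 0.39139139²·(1 − 0.24245524)·487.1/1422 = 0.03975112.
Sum = 0.11726679.
SE = √(0.11726679) = 0.3424.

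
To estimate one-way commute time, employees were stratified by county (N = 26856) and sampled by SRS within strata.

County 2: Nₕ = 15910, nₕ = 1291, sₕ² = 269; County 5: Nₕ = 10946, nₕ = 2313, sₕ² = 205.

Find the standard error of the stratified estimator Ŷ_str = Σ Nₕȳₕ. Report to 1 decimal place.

Var(Ŷ_str) = Σₕ Nₕ²(1 − fₕ)sₕ²/nₕ.
County 2: 15910²·(1 − 1291/15910)·269/1291 = 4.84634 × 10^7.
County 5: 10946²·(1 − 2313/10946)·205/2313 = 8.3752044 × 10^6.
Sum = 5.6838604 × 10^7.
SE = √(5.6838604 × 10^7) = 7539.1.

7539.1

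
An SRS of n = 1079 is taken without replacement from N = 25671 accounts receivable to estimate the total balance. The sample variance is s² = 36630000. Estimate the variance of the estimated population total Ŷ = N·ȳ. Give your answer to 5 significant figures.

2.1431 × 10^13

Var(Ŷ) = N²·Var(ȳ) = N²·(1 − n/N)·s²/n.
f = 1079/25671 = 0.04203186; Var(ȳ) = 0.95796814·36630000/1079 = 32521.198.
Var(Ŷ) = 25671² · 32521.198 = 2.1431477 × 10^13.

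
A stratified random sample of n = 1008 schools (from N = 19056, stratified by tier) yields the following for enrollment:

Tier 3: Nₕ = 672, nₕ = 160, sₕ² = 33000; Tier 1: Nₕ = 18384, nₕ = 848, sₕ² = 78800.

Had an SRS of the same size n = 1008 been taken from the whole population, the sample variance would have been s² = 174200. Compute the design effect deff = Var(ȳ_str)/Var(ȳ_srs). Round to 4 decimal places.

Var(ȳ_str) = Σ Wₕ²(1−fₕ)sₕ²/nₕ with Wₕ = Nₕ/19056:
  Tier 3: (672/19056)²·(1−160/672)·33000/160 = 0.19542031
  Tier 1: (18384/19056)²·(1−848/18384)·78800/848 = 82.496861
  → Var(ȳ_str) = 82.692281.
Var(ȳ_srs) = (1 − 1008/19056)·174200/1008 = 163.67598.
deff = 82.692281 / 163.67598 = 0.5052.

0.5052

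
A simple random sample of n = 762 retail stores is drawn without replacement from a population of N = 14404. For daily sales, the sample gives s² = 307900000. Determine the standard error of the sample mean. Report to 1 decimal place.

618.6

Under SRS without replacement, Var(ȳ) = (1 − f)·s²/n with f = n/N = 762/14404 = 0.05290197.
Var(ȳ) = (1 − 0.05290197)·307900000/762 = 0.94709803·404068.24 = 382692.23.
SE(ȳ) = √(382692.23) = 618.6.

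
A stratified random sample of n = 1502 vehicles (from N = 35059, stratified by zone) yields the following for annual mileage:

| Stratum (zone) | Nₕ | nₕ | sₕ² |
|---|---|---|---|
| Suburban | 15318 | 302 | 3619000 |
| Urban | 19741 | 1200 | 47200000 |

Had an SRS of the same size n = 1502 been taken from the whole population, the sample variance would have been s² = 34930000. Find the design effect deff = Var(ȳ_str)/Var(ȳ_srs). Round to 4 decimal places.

0.6269

Var(ȳ_str) = Σ Wₕ²(1−fₕ)sₕ²/nₕ with Wₕ = Nₕ/35059:
  Suburban: (15318/35059)²·(1−302/15318)·3619000/302 = 2242.5334
  Urban: (19741/35059)²·(1−1200/19741)·47200000/1200 = 11712.888
  → Var(ȳ_str) = 13955.421.
Var(ȳ_srs) = (1 − 1502/35059)·34930000/1502 = 22259.339.
deff = 13955.421 / 22259.339 = 0.6269.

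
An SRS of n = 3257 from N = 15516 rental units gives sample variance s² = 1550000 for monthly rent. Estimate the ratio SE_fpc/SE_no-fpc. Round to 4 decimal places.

0.8889

f = n/N = 3257/15516 = 0.20991235.
SE_no-fpc = √(s²/n) = 21.815088; SE_fpc = √((1−f)s²/n) = 19.39075.
Ratio = √(1−f) = 0.88886875.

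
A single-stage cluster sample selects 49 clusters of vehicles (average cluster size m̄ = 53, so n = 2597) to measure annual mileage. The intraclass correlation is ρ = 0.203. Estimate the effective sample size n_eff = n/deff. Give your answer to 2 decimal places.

deff = 1 + (53 − 1)·0.203 = 1 + 10.556 = 11.556.
n_eff = 2597 / 11.556 = 224.73.

224.73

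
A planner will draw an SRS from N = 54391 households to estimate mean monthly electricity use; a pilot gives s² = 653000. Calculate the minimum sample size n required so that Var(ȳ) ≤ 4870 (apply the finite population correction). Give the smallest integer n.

134

Without fpc, n₀ = s²/D = 653000/4870 = 134.0862.
With fpc, (1 − n/N)·s²/n ≤ D requires n ≥ n₀/(1 + n₀/N) = 134.0862/(1 + 134.0862/54391) = 133.7565.
Rounding up, n = 134.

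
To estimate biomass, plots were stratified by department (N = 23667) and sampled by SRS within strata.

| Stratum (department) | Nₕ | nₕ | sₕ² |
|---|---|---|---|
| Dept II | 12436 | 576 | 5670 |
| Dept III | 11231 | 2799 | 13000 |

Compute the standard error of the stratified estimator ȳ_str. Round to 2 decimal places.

1.84

Var(ȳ_str) = Σₕ Wₕ²(1 − fₕ)sₕ²/nₕ with Wₕ = Nₕ/N, N = 23667.
Dept II: Wₕ = 0.52545739; term = 0.52545739²·(1 − 0.04631714)·5670/576 = 2.5920272.
Dept III: Wₕ = 0.47454261; term = 0.47454261²·(1 − 0.24922091)·13000/2799 = 0.78524116.
Sum = 3.3772684.
SE = √(3.3772684) = 1.84.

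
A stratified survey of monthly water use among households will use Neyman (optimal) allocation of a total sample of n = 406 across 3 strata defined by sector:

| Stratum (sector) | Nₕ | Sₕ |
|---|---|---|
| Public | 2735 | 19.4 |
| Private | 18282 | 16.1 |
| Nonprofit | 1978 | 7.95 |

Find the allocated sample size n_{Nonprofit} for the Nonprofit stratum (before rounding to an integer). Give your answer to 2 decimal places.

Neyman allocation: nₕ = n·NₕSₕ / Σⱼ NⱼSⱼ.
Σ NⱼSⱼ = 2735·19.4 + 18282·16.1 + 1978·7.95 = 363124.3.
n_{Nonprofit} = 406·1978·7.95 / 363124.3 = 17.58.

17.58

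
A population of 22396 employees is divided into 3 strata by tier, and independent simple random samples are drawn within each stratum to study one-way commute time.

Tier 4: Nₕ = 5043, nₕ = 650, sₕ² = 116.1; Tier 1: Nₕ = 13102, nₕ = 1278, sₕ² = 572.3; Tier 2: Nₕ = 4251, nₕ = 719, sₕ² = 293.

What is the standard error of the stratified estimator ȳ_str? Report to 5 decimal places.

0.39799

Var(ȳ_str) = Σₕ Wₕ²(1 − fₕ)sₕ²/nₕ with Wₕ = Nₕ/N, N = 22396.
Tier 4: Wₕ = 0.22517414; term = 0.22517414²·(1 − 0.12889153)·116.1/650 = 0.0078891119.
Tier 1: Wₕ = 0.58501518; term = 0.58501518²·(1 − 0.09754236)·572.3/1278 = 0.13831013.
Tier 2: Wₕ = 0.18981068; term = 0.18981068²·(1 − 0.16913667)·293/719 = 0.012198589.
Sum = 0.15839783.
SE = √(0.15839783) = 0.39799.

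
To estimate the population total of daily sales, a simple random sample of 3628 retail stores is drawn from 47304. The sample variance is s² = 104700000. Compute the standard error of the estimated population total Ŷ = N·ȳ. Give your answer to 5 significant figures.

Var(Ŷ) = N²·Var(ȳ) = N²·(1 − n/N)·s²/n.
f = 3628/47304 = 0.07669542; Var(ȳ) = 0.92330458·104700000/3628 = 26645.532.
Var(Ŷ) = 47304² · 26645.532 = 5.9623865 × 10^13.
SE(Ŷ) = √(5.9623865 × 10^13) = 7.7216 × 10^6.

7.7216 × 10^6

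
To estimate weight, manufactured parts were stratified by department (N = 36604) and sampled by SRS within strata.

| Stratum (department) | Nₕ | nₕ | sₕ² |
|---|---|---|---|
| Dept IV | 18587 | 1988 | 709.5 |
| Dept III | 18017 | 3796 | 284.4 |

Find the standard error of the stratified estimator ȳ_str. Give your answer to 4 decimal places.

0.3107

Var(ȳ_str) = Σₕ Wₕ²(1 − fₕ)sₕ²/nₕ with Wₕ = Nₕ/N, N = 36604.
Dept IV: Wₕ = 0.50778603; term = 0.50778603²·(1 − 0.10695647)·709.5/1988 = 0.082180759.
Dept III: Wₕ = 0.49221397; term = 0.49221397²·(1 − 0.21068990)·284.4/3796 = 0.01432712.
Sum = 0.096507879.
SE = √(0.096507879) = 0.3107.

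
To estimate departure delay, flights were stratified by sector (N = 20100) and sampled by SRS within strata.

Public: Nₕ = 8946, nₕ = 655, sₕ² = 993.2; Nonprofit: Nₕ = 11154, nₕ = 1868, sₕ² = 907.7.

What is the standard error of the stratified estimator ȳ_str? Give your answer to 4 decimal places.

Var(ȳ_str) = Σₕ Wₕ²(1 − fₕ)sₕ²/nₕ with Wₕ = Nₕ/N, N = 20100.
Public: Wₕ = 0.44507463; term = 0.44507463²·(1 − 0.07321708)·993.2/655 = 0.27838069.
Nonprofit: Wₕ = 0.55492537; term = 0.55492537²·(1 − 0.16747355)·907.7/1868 = 0.12457551.
Sum = 0.4029562.
SE = √(0.4029562) = 0.6348.

0.6348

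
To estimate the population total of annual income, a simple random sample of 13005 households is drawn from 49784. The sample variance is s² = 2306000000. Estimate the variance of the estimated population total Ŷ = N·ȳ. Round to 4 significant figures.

Var(Ŷ) = N²·Var(ȳ) = N²·(1 − n/N)·s²/n.
f = 13005/49784 = 0.26122851; Var(ȳ) = 0.73877149·2306000000/13005 = 130996.31.
Var(Ŷ) = 49784² · 130996.31 = 3.2466737 × 10^14.

3.247 × 10^14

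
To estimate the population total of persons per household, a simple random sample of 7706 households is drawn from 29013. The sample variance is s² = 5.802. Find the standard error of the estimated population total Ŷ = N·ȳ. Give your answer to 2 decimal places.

Var(Ŷ) = N²·Var(ȳ) = N²·(1 − n/N)·s²/n.
f = 7706/29013 = 0.26560507; Var(ȳ) = 0.73439493·5.802/7706 = 5.5294048 × 10^-4.
Var(Ŷ) = 29013² · (5.5294048 × 10^-4) = 465439.95.
SE(Ŷ) = √(465439.95) = 682.23.

682.23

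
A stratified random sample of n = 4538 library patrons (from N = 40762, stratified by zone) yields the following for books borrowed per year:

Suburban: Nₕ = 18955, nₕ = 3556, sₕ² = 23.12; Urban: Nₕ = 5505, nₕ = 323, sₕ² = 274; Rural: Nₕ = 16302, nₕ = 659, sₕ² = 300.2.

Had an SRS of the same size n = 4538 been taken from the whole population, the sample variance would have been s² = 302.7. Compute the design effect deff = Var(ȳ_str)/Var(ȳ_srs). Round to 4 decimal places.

1.4444

Var(ȳ_str) = Σ Wₕ²(1−fₕ)sₕ²/nₕ with Wₕ = Nₕ/40762:
  Suburban: (18955/40762)²·(1−3556/18955)·23.12/3556 = 0.0011421718
  Urban: (5505/40762)²·(1−323/5505)·274/323 = 0.014564373
  Rural: (16302/40762)²·(1−659/16302)·300.2/659 = 0.069915785
  → Var(ȳ_str) = 0.08562233.
Var(ȳ_srs) = (1 − 4538/40762)·302.7/4538 = 0.05927736.
deff = 0.08562233 / 0.05927736 = 1.4444.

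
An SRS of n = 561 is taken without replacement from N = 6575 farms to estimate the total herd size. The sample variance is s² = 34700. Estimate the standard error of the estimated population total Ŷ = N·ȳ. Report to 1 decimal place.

Var(Ŷ) = N²·Var(ȳ) = N²·(1 − n/N)·s²/n.
f = 561/6575 = 0.08532319; Var(ȳ) = 0.91467681·34700/561 = 56.576266.
Var(Ŷ) = 6575² · 56.576266 = 2.4458273 × 10^9.
SE(Ŷ) = √(2.4458273 × 10^9) = 49455.3.

49455.3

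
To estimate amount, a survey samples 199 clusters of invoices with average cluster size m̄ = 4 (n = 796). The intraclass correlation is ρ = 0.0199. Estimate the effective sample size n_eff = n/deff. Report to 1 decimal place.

751.2

deff = 1 + (4 − 1)·0.0199 = 1 + 0.0597 = 1.0597.
n_eff = 796 / 1.0597 = 751.2.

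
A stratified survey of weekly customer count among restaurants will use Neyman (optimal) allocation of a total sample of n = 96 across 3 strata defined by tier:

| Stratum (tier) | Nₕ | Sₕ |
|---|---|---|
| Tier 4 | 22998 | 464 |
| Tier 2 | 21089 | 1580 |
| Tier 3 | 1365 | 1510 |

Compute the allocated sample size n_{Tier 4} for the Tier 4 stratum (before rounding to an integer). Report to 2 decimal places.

Neyman allocation: nₕ = n·NₕSₕ / Σⱼ NⱼSⱼ.
Σ NⱼSⱼ = 22998·464 + 21089·1580 + 1365·1510 = 4.6052842 × 10^7.
n_{Tier 4} = 96·22998·464 / (4.6052842 × 10^7) = 22.24.

22.24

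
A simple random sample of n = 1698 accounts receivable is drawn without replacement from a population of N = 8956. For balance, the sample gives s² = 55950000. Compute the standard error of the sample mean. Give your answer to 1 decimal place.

163.4

Under SRS without replacement, Var(ȳ) = (1 − f)·s²/n with f = n/N = 1698/8956 = 0.18959357.
Var(ȳ) = (1 − 0.18959357)·55950000/1698 = 0.81040643·32950.53 = 26703.321.
SE(ȳ) = √(26703.321) = 163.4.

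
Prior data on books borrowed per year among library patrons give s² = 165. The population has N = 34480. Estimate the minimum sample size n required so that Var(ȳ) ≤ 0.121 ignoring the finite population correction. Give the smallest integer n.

1364

Without fpc, n₀ = s²/D = 165/0.121 = 1363.6364.
Rounding up, n = 1364.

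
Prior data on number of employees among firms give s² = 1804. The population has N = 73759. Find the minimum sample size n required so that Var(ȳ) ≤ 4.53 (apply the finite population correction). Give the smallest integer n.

Without fpc, n₀ = s²/D = 1804/4.53 = 398.2340.
With fpc, (1 − n/N)·s²/n ≤ D requires n ≥ n₀/(1 + n₀/N) = 398.2340/(1 + 398.2340/73759) = 396.0954.
Rounding up, n = 397.

397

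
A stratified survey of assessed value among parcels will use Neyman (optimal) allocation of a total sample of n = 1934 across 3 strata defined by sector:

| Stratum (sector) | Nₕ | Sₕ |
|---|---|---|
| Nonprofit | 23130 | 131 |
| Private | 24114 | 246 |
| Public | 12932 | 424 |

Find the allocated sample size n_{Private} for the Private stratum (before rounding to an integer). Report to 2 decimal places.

Neyman allocation: nₕ = n·NₕSₕ / Σⱼ NⱼSⱼ.
Σ NⱼSⱼ = 23130·131 + 24114·246 + 12932·424 = 1.4445242 × 10^7.
n_{Private} = 1934·24114·246 / (1.4445242 × 10^7) = 794.21.

794.21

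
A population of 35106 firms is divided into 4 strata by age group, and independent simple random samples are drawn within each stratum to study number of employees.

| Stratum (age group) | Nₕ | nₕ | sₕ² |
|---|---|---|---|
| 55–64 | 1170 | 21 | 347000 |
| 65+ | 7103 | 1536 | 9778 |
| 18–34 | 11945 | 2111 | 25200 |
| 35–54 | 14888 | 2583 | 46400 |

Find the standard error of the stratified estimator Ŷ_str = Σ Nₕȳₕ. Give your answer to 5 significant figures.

Var(Ŷ_str) = Σₕ Nₕ²(1 − fₕ)sₕ²/nₕ.
55–64: 1170²·(1 − 21/1170)·347000/21 = 2.2213453 × 10^10.
65+: 7103²·(1 − 1536/7103)·9778/1536 = 2.5172239 × 10^8.
18–34: 11945²·(1 − 2111/11945)·25200/2111 = 1.4022604 × 10^9.
35–54: 14888²·(1 − 2583/14888)·46400/2583 = 3.2908763 × 10^9.
Sum = 2.7158312 × 10^10.
SE = √(2.7158312 × 10^10) = 164800.

164800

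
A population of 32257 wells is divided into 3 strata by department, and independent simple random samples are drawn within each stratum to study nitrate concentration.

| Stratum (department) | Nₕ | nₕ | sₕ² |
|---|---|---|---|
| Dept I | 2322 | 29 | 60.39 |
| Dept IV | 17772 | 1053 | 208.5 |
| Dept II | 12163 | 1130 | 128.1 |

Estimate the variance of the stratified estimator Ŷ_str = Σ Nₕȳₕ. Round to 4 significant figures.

8.513 × 10^7

Var(Ŷ_str) = Σₕ Nₕ²(1 − fₕ)sₕ²/nₕ.
Dept I: 2322²·(1 − 29/2322)·60.39/29 = 1.1087492 × 10^7.
Dept IV: 17772²·(1 − 1053/17772)·208.5/1053 = 5.8833447 × 10^7.
Dept II: 12163²·(1 − 1130/12163)·128.1/1130 = 1.5212655 × 10^7.
Sum = 8.5133594 × 10^7.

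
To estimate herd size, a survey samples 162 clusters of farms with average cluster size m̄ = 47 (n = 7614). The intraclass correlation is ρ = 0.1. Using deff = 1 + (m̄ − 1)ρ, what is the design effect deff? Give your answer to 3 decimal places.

5.600

deff = 1 + (47 − 1)·0.1 = 1 + 4.6 = 5.6.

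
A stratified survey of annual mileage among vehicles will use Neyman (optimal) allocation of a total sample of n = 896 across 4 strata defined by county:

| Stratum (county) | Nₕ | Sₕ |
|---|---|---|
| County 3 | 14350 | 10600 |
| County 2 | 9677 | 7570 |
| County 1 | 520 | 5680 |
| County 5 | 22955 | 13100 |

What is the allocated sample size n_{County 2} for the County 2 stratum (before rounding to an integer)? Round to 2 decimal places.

124.07

Neyman allocation: nₕ = n·NₕSₕ / Σⱼ NⱼSⱼ.
Σ NⱼSⱼ = 14350·10600 + 9677·7570 + 520·5680 + 22955·13100 = 5.2902899 × 10^8.
n_{County 2} = 896·9677·7570 / (5.2902899 × 10^8) = 124.07.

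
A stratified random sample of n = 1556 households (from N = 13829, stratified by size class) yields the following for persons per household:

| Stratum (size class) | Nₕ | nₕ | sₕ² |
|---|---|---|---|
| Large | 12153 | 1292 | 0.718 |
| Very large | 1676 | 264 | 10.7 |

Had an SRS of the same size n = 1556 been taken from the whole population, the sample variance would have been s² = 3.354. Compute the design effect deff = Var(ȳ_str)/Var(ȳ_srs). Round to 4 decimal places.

0.4627

Var(ȳ_str) = Σ Wₕ²(1−fₕ)sₕ²/nₕ with Wₕ = Nₕ/13829:
  Large: (12153/13829)²·(1−1292/12153)·0.718/1292 = 3.8356033 × 10^-4
  Very large: (1676/13829)²·(1−264/1676)·10.7/264 = 5.0154165 × 10^-4
  → Var(ȳ_str) = 8.8510198 × 10^-4.
Var(ȳ_srs) = (1 − 1556/13829)·3.354/1556 = 0.0019129932.
deff = (8.8510198 × 10^-4) / 0.0019129932 = 0.4627.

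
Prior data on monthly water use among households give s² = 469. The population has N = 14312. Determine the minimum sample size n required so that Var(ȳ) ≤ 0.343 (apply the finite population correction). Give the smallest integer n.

1249

Without fpc, n₀ = s²/D = 469/0.343 = 1367.3469.
With fpc, (1 − n/N)·s²/n ≤ D requires n ≥ n₀/(1 + n₀/N) = 1367.3469/(1 + 1367.3469/14312) = 1248.1048.
Rounding up, n = 1249.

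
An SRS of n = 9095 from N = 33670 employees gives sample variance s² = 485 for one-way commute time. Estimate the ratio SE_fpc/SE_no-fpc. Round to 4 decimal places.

f = n/N = 9095/33670 = 0.27012177.
SE_no-fpc = √(s²/n) = 0.23092424; SE_fpc = √((1−f)s²/n) = 0.1972853.
Ratio = √(1−f) = 0.85432911.

0.8543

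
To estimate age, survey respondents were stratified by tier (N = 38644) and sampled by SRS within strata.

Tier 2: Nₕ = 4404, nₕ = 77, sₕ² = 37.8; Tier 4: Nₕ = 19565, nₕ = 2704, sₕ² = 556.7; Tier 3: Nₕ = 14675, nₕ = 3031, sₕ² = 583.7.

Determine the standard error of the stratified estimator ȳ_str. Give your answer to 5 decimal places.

Var(ȳ_str) = Σₕ Wₕ²(1 − fₕ)sₕ²/nₕ with Wₕ = Nₕ/N, N = 38644.
Tier 2: Wₕ = 0.11396336; term = 0.11396336²·(1 − 0.01748411)·37.8/77 = 0.0062642796.
Tier 4: Wₕ = 0.50628817; term = 0.50628817²·(1 − 0.13820598)·556.7/2704 = 0.045479279.
Tier 3: Wₕ = 0.37974847; term = 0.37974847²·(1 − 0.20654174)·583.7/3031 = 0.022035348.
Sum = 0.073778907.
SE = √(0.073778907) = 0.27162.

0.27162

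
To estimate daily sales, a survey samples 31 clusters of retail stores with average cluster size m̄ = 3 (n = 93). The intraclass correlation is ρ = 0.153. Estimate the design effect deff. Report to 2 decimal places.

deff = 1 + (3 − 1)·0.153 = 1 + 0.306 = 1.306.

1.31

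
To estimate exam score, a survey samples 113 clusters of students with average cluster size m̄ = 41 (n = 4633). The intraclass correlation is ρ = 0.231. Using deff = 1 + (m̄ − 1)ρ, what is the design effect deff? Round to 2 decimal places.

deff = 1 + (41 − 1)·0.231 = 1 + 9.24 = 10.24.

10.24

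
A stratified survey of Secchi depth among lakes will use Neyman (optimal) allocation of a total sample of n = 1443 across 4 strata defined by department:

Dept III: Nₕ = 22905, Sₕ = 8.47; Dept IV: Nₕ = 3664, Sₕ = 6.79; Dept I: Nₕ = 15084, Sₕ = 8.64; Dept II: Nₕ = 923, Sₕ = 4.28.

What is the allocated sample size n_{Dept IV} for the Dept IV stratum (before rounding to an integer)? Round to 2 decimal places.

Neyman allocation: nₕ = n·NₕSₕ / Σⱼ NⱼSⱼ.
Σ NⱼSⱼ = 22905·8.47 + 3664·6.79 + 15084·8.64 + 923·4.28 = 353160.11.
n_{Dept IV} = 1443·3664·6.79 / 353160.11 = 101.65.

101.65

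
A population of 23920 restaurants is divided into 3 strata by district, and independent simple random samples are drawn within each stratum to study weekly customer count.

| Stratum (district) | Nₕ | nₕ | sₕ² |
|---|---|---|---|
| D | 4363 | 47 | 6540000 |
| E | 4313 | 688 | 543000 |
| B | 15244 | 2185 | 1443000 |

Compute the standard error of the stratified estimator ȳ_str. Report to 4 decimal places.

Var(ȳ_str) = Σₕ Wₕ²(1 − fₕ)sₕ²/nₕ with Wₕ = Nₕ/N, N = 23920.
D: Wₕ = 0.18239967; term = 0.18239967²·(1 − 0.01077240)·6540000/47 = 4579.5646.
E: Wₕ = 0.18030936; term = 0.18030936²·(1 − 0.15951774)·543000/688 = 21.566343.
B: Wₕ = 0.63729097; term = 0.63729097²·(1 − 0.14333508)·1443000/2185 = 229.77427.
Sum = 4830.9052.
SE = √(4830.9052) = 69.5047.

69.5047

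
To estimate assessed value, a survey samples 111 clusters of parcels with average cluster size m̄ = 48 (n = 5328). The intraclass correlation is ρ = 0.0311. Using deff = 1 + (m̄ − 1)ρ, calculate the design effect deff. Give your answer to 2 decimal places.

2.46

deff = 1 + (48 − 1)·0.0311 = 1 + 1.4617 = 2.4617.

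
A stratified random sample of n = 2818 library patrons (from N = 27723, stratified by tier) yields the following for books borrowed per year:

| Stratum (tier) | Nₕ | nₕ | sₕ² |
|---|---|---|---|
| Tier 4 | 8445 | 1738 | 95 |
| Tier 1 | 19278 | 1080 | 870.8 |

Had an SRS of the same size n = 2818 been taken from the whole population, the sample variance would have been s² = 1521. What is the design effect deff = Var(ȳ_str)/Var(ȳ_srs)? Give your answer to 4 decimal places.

Var(ȳ_str) = Σ Wₕ²(1−fₕ)sₕ²/nₕ with Wₕ = Nₕ/27723:
  Tier 4: (8445/27723)²·(1−1738/8445)·95/1738 = 0.0040282957
  Tier 1: (19278/27723)²·(1−1080/19278)·870.8/1080 = 0.36804409
  → Var(ȳ_str) = 0.37207239.
Var(ȳ_srs) = (1 − 2818/27723)·1521/2818 = 0.48488031.
deff = 0.37207239 / 0.48488031 = 0.7673.

0.7673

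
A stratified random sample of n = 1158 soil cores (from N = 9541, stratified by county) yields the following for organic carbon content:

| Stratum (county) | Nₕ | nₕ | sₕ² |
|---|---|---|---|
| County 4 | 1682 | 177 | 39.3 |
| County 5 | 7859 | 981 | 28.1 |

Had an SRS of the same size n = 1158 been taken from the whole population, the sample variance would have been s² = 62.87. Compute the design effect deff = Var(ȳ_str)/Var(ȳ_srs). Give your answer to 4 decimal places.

Var(ȳ_str) = Σ Wₕ²(1−fₕ)sₕ²/nₕ with Wₕ = Nₕ/9541:
  County 4: (1682/9541)²·(1−177/1682)·39.3/177 = 0.0061743889
  County 5: (7859/9541)²·(1−981/7859)·28.1/981 = 0.017009008
  → Var(ȳ_str) = 0.023183397.
Var(ȳ_srs) = (1 − 1158/9541)·62.87/1158 = 0.047702427.
deff = 0.023183397 / 0.047702427 = 0.4860.

0.4860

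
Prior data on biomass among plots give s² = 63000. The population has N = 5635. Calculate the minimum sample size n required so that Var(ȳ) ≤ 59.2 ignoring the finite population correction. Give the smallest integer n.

Without fpc, n₀ = s²/D = 63000/59.2 = 1064.1892.
Rounding up, n = 1065.

1065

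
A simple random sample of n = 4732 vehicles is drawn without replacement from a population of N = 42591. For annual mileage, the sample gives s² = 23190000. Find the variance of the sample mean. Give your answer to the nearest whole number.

Under SRS without replacement, Var(ȳ) = (1 − f)·s²/n with f = n/N = 4732/42591 = 0.11110328.
Var(ȳ) = (1 − 0.11110328)·23190000/4732 = 0.88889672·4900.6762 = 4356.195.

4356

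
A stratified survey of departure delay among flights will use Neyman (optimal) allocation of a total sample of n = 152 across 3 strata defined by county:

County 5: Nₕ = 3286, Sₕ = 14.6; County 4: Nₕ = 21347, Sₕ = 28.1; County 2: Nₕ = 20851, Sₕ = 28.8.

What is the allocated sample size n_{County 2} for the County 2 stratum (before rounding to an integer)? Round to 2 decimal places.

Neyman allocation: nₕ = n·NₕSₕ / Σⱼ NⱼSⱼ.
Σ NⱼSⱼ = 3286·14.6 + 21347·28.1 + 20851·28.8 = 1.2483351 × 10^6.
n_{County 2} = 152·20851·28.8 / (1.2483351 × 10^6) = 73.12.

73.12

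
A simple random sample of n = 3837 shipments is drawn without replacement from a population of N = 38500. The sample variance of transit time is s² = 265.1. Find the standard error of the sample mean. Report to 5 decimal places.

Under SRS without replacement, Var(ȳ) = (1 − f)·s²/n with f = n/N = 3837/38500 = 0.09966234.
Var(ȳ) = (1 − 0.09966234)·265.1/3837 = 0.90033766·0.069090435 = 0.062204721.
SE(ȳ) = √(0.062204721) = 0.24941.

0.24941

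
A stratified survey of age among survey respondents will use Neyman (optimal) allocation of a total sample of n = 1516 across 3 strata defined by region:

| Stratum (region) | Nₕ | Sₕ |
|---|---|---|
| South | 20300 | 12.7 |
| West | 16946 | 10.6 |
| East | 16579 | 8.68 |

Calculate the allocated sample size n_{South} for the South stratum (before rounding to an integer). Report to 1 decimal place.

672.3

Neyman allocation: nₕ = n·NₕSₕ / Σⱼ NⱼSⱼ.
Σ NⱼSⱼ = 20300·12.7 + 16946·10.6 + 16579·8.68 = 581343.32.
n_{South} = 1516·20300·12.7 / 581343.32 = 672.3.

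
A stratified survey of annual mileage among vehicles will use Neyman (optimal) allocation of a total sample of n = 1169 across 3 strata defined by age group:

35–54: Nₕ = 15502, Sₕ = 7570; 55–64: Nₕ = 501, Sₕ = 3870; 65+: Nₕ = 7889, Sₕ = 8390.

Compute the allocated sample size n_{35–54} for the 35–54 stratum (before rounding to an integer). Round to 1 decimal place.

Neyman allocation: nₕ = n·NₕSₕ / Σⱼ NⱼSⱼ.
Σ NⱼSⱼ = 15502·7570 + 501·3870 + 7889·8390 = 1.8547772 × 10^8.
n_{35–54} = 1169·15502·7570 / (1.8547772 × 10^8) = 739.6.

739.6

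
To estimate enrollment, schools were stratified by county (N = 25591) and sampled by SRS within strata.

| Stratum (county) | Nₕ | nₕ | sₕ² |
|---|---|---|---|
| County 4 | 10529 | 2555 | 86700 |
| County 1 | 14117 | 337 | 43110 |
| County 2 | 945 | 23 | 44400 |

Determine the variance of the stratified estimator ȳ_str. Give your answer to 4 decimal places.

44.9170

Var(ȳ_str) = Σₕ Wₕ²(1 − fₕ)sₕ²/nₕ with Wₕ = Nₕ/N, N = 25591.
County 4: Wₕ = 0.41143371; term = 0.41143371²·(1 − 0.24266312)·86700/2555 = 4.3502783.
County 1: Wₕ = 0.55163925; term = 0.55163925²·(1 − 0.02387193)·43110/337 = 37.998394.
County 2: Wₕ = 0.03692704; term = 0.03692704²·(1 − 0.02433862)·44400/23 = 2.5682858.
Sum = 44.916958.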